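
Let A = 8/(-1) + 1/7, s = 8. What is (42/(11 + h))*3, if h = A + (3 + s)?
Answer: 98/11 ≈ 8.9091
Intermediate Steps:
A = -55/7 (A = 8*(-1) + 1*(⅐) = -8 + ⅐ = -55/7 ≈ -7.8571)
h = 22/7 (h = -55/7 + (3 + 8) = -55/7 + 11 = 22/7 ≈ 3.1429)
(42/(11 + h))*3 = (42/(11 + 22/7))*3 = (42/(99/7))*3 = (42*(7/99))*3 = (98/33)*3 = 98/11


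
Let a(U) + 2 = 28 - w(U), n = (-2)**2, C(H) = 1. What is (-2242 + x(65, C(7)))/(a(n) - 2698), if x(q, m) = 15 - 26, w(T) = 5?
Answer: 2253/2677 ≈ 0.84161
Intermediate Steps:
x(q, m) = -11
n = 4
a(U) = 21 (a(U) = -2 + (28 - 1*5) = -2 + (28 - 5) = -2 + 23 = 21)
(-2242 + x(65, C(7)))/(a(n) - 2698) = (-2242 - 11)/(21 - 2698) = -2253/(-2677) = -2253*(-1/2677) = 2253/2677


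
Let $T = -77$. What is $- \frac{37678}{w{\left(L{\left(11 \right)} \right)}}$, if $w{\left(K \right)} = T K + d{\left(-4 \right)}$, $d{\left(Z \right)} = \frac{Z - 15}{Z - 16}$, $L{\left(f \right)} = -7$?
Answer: $- \frac{753560}{10799} \approx -69.781$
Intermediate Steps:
$d{\left(Z \right)} = \frac{-15 + Z}{-16 + Z}$
$w{\left(K \right)} = \frac{19}{20} - 77 K$ ($w{\left(K \right)} = - 77 K + \frac{-15 - 4}{-16 - 4} = - 77 K + \frac{1}{-20} \left(-19\right) = - 77 K - - \frac{19}{20} = - 77 K + \frac{19}{20} = \frac{19}{20} - 77 K$)
$- \frac{37678}{w{\left(L{\left(11 \right)} \right)}} = - \frac{37678}{\frac{19}{20} - -539} = - \frac{37678}{\frac{19}{20} + 539} = - \frac{37678}{\frac{10799}{20}} = \left(-37678\right) \frac{20}{10799} = - \frac{753560}{10799}$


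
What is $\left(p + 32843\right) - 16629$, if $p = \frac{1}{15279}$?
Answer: $\frac{247733707}{15279} \approx 16214.0$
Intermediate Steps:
$p = \frac{1}{15279} \approx 6.5449 \cdot 10^{-5}$
$\left(p + 32843\right) - 16629 = \left(\frac{1}{15279} + 32843\right) - 16629 = \frac{501808198}{15279} - 16629 = \frac{247733707}{15279}$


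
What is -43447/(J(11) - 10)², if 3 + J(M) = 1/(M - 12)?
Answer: -43447/196 ≈ -221.67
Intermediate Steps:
J(M) = -3 + 1/(-12 + M) (J(M) = -3 + 1/(M - 12) = -3 + 1/(-12 + M))
-43447/(J(11) - 10)² = -43447/((37 - 3*11)/(-12 + 11) - 10)² = -43447/((37 - 33)/(-1) - 10)² = -43447/(-1*4 - 10)² = -43447/(-4 - 10)² = -43447/((-14)²) = -43447/196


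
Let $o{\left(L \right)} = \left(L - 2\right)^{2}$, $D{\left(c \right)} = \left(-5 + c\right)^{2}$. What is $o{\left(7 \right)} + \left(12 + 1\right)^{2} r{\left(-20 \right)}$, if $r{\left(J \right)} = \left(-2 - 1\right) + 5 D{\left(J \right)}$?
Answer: $527643$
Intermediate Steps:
$o{\left(L \right)} = \left(-2 + L\right)^{2}$
$r{\left(J \right)} = -3 + 5 \left(-5 + J\right)^{2}$ ($r{\left(J \right)} = \left(-2 - 1\right) + 5 \left(-5 + J\right)^{2} = -3 + 5 \left(-5 + J\right)^{2}$)
$o{\left(7 \right)} + \left(12 + 1\right)^{2} r{\left(-20 \right)} = \left(-2 + 7\right)^{2} + \left(12 + 1\right)^{2} \left(-3 + 5 \left(-5 - 20\right)^{2}\right) = 5^{2} + 13^{2} \left(-3 + 5 \left(-25\right)^{2}\right) = 25 + 169 \left(-3 + 5 \cdot 625\right) = 25 + 169 \left(-3 + 3125\right) = 25 + 169 \cdot 3122 = 25 + 527618 = 527643$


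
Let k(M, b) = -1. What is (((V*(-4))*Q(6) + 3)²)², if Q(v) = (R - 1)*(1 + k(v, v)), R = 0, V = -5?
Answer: 81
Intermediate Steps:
Q(v) = 0 (Q(v) = (0 - 1)*(1 - 1) = -1*0 = 0)
(((V*(-4))*Q(6) + 3)²)² = ((-5*(-4)*0 + 3)²)² = ((20*0 + 3)²)² = ((0 + 3)²)² = (3²)² = 9² = 81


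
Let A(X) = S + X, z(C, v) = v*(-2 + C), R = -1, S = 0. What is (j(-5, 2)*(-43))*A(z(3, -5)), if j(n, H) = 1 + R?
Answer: 0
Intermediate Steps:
j(n, H) = 0 (j(n, H) = 1 - 1 = 0)
A(X) = X (A(X) = 0 + X = X)
(j(-5, 2)*(-43))*A(z(3, -5)) = (0*(-43))*(-5*(-2 + 3)) = 0*(-5*1) = 0*(-5) = 0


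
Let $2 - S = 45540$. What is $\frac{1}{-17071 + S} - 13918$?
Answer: $- \frac{871392063}{62609} \approx -13918.0$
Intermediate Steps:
$S = -45538$ ($S = 2 - 45540 = -45538$)
$\frac{1}{-17071 + S} - 13918 = \frac{1}{-17071 - 45538} - 13918 = \frac{1}{-62609} - 13918 = - \frac{1}{62609} - 13918 = - \frac{871392063}{62609}$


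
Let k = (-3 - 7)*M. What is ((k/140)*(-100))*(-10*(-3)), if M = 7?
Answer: 1500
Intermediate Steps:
k = -70 (k = (-3 - 7)*7 = -10*7 = -70)
((k/140)*(-100))*(-10*(-3)) = (-70/140*(-100))*(-10*(-3)) = (-70*1/140*(-100))*30 = -½*(-100)*30 = 50*30 = 1500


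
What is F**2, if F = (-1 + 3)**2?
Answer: 16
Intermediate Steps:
F = 4 (F = 2**2 = 4)
F**2 = 4**2 = 16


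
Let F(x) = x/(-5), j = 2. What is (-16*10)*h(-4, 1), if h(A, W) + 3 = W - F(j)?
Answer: 256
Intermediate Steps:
F(x) = -x/5 (F(x) = x*(-⅕) = -x/5)
h(A, W) = -13/5 + W (h(A, W) = -3 + (W - (-1)*2/5) = -3 + (W - 1*(-⅖)) = -3 + (W + ⅖) = -3 + (⅖ + W) = -13/5 + W)
(-16*10)*h(-4, 1) = (-16*10)*(-13/5 + 1) = -160*(-8/5) = 256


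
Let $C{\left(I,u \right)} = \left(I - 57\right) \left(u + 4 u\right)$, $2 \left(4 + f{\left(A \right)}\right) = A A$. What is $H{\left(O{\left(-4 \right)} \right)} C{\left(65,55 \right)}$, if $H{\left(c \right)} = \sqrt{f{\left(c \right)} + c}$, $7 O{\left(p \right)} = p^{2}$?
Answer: $\frac{4400 \sqrt{11}}{7} \approx 2084.7$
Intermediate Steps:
$O{\left(p \right)} = \frac{p^{2}}{7}$
$f{\left(A \right)} = -4 + \frac{A^{2}}{2}$ ($f{\left(A \right)} = -4 + \frac{A A}{2} = -4 + \frac{A^{2}}{2}$)
$H{\left(c \right)} = \sqrt{-4 + c + \frac{c^{2}}{2}}$ ($H{\left(c \right)} = \sqrt{\left(-4 + \frac{c^{2}}{2}\right) + c} = \sqrt{-4 + c + \frac{c^{2}}{2}}$)
$C{\left(I,u \right)} = 5 u \left(-57 + I\right)$ ($C{\left(I,u \right)} = \left(-57 + I\right) 5 u = 5 u \left(-57 + I\right)$)
$H{\left(O{\left(-4 \right)} \right)} C{\left(65,55 \right)} = \frac{\sqrt{-16 + 2 \left(\frac{\left(-4\right)^{2}}{7}\right)^{2} + 4 \frac{\left(-4\right)^{2}}{7}}}{2} \cdot 5 \cdot 55 \left(-57 + 65\right) = \frac{\sqrt{-16 + 2 \left(\frac{1}{7} \cdot 16\right)^{2} + 4 \cdot \frac{1}{7} \cdot 16}}{2} \cdot 5 \cdot 55 \cdot 8 = \frac{\sqrt{-16 + 2 \left(\frac{16}{7}\right)^{2} + 4 \cdot \frac{16}{7}}}{2} \cdot 2200 = \frac{\sqrt{-16 + 2 \cdot \frac{256}{49} + \frac{64}{7}}}{2} \cdot 2200 = \frac{\sqrt{-16 + \frac{512}{49} + \frac{64}{7}}}{2} \cdot 2200 = \frac{\sqrt{\frac{176}{49}}}{2} \cdot 2200 = \frac{\frac{4}{7} \sqrt{11}}{2} \cdot 2200 = \frac{2 \sqrt{11}}{7} \cdot 2200 = \frac{4400 \sqrt{11}}{7}$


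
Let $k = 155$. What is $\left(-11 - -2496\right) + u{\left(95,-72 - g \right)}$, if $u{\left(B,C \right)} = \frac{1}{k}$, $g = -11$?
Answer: $\frac{385176}{155} \approx 2485.0$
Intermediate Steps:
$u{\left(B,C \right)} = \frac{1}{155}$
$\left(-11 - -2496\right) + u{\left(95,-72 - g \right)} = \left(-11 - -2496\right) + \frac{1}{155} = \left(-11 + 2496\right) + \frac{1}{155} = 2485 + \frac{1}{155} = \frac{385176}{155}$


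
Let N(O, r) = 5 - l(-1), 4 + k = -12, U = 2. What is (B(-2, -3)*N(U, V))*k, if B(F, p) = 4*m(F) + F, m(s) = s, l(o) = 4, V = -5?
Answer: 160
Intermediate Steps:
B(F, p) = 5*F (B(F, p) = 4*F + F = 5*F)
k = -16 (k = -4 - 12 = -16)
N(O, r) = 1 (N(O, r) = 5 - 1*4 = 5 - 4 = 1)
(B(-2, -3)*N(U, V))*k = ((5*(-2))*1)*(-16) = -10*1*(-16) = -10*(-16) = 160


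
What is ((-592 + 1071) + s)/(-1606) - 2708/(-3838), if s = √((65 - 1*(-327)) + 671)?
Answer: 1255323/3081914 - √1063/1606 ≈ 0.38702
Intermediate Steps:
s = √1063 (s = √((65 + 327) + 671) = √(392 + 671) = √1063 ≈ 32.604)
((-592 + 1071) + s)/(-1606) - 2708/(-3838) = ((-592 + 1071) + √1063)/(-1606) - 2708/(-3838) = (479 + √1063)*(-1/1606) - 2708*(-1/3838) = (-479/1606 - √1063/1606) + 1354/1919 = 1255323/3081914 - √1063/1606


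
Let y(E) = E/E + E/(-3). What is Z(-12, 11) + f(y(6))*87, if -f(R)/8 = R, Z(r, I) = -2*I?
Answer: 674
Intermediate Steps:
y(E) = 1 - E/3 (y(E) = 1 + E*(-1/3) = 1 - E/3)
f(R) = -8*R
Z(-12, 11) + f(y(6))*87 = -2*11 - 8*(1 - 1/3*6)*87 = -22 - 8*(1 - 2)*87 = -22 - 8*(-1)*87 = -22 + 8*87 = -22 + 696 = 674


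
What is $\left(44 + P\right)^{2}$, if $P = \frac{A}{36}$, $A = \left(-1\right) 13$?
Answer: $\frac{2468041}{1296} \approx 1904.4$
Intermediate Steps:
$A = -13$
$P = - \frac{13}{36} \approx -0.36111$
$\left(44 + P\right)^{2} = \left(44 - \frac{13}{36}\right)^{2} = \left(\frac{1571}{36}\right)^{2} = \frac{2468041}{1296}$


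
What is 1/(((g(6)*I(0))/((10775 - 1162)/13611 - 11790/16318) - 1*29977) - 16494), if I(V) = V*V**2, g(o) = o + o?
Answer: -1/46471 ≈ -2.1519e-5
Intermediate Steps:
g(o) = 2*o
I(V) = V**3
1/(((g(6)*I(0))/((10775 - 1162)/13611 - 11790/16318) - 1*29977) - 16494) = 1/((((2*6)*0**3)/((10775 - 1162)/13611 - 11790/16318) - 1*29977) - 16494) = 1/(((12*0)/(9613*(1/13611) - 11790*1/16318) - 29977) - 16494) = 1/((0/(9613/13611 - 5895/8159) - 29977) - 16494) = 1/((0/(-1804378/111052149) - 29977) - 16494) = 1/((0*(-111052149/1804378) - 29977) - 16494) = 1/((0 - 29977) - 16494) = 1/(-29977 - 16494) = 1/(-46471) = -1/46471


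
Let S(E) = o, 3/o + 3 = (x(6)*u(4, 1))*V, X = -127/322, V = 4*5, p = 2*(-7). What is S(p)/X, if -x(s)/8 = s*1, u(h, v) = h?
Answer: 46/23241 ≈ 0.0019793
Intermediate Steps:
x(s) = -8*s
p = -14
V = 20
X = -127/322 (X = -127*1/322 = -127/322 ≈ -0.39441)
o = -1/1281 (o = 3/(-3 + (-8*6*4)*20) = 3/(-3 - 48*4*20) = 3/(-3 - 192*20) = 3/(-3 - 3840) = 3/(-3843) = 3*(-1/3843) = -1/1281 ≈ -0.00078064)
S(E) = -1/1281
S(p)/X = -1/(1281*(-127/322)) = -1/1281*(-322/127) = 46/23241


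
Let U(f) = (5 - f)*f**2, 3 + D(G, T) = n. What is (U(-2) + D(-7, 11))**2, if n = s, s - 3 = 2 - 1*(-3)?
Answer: 1089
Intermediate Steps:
s = 8 (s = 3 + (2 - 1*(-3)) = 3 + (2 + 3) = 3 + 5 = 8)
n = 8
D(G, T) = 5 (D(G, T) = -3 + 8 = 5)
U(f) = f**2*(5 - f)
(U(-2) + D(-7, 11))**2 = ((-2)**2*(5 - 1*(-2)) + 5)**2 = (4*(5 + 2) + 5)**2 = (4*7 + 5)**2 = (28 + 5)**2 = 33**2 = 1089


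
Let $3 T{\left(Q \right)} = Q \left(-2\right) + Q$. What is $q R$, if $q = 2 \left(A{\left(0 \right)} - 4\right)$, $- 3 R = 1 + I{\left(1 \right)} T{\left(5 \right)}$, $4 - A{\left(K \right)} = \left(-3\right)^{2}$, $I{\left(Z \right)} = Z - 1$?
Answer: $6$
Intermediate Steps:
$I{\left(Z \right)} = -1 + Z$
$T{\left(Q \right)} = - \frac{Q}{3}$ ($T{\left(Q \right)} = \frac{Q \left(-2\right) + Q}{3} = \frac{- 2 Q + Q}{3} = \frac{\left(-1\right) Q}{3} = - \frac{Q}{3}$)
$A{\left(K \right)} = -5$ ($A{\left(K \right)} = 4 - \left(-3\right)^{2} = 4 - 9 = -5$)
$R = - \frac{1}{3}$ ($R = - \frac{1 + \left(-1 + 1\right) \left(\left(- \frac{1}{3}\right) 5\right)}{3} = - \frac{1 + 0 \left(- \frac{5}{3}\right)}{3} = - \frac{1 + 0}{3} = \left(- \frac{1}{3}\right) 1 = - \frac{1}{3} \approx -0.33333$)
$q = -18$ ($q = 2 \left(-5 - 4\right) = 2 \left(-9\right) = -18$)
$q R = \left(-18\right) \left(- \frac{1}{3}\right) = 6$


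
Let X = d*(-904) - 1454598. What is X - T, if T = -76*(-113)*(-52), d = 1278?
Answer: -2163334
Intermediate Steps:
T = -446576 (T = 8588*(-52) = -446576)
X = -2609910 (X = 1278*(-904) - 1454598 = -1155312 - 1454598 = -2609910)
X - T = -2609910 - 1*(-446576) = -2609910 + 446576 = -2163334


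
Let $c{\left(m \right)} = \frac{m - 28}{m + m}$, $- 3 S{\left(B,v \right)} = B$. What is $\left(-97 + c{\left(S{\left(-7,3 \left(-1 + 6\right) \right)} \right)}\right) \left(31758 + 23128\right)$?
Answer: $-5625815$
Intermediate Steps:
$S{\left(B,v \right)} = - \frac{B}{3}$
$c{\left(m \right)} = \frac{-28 + m}{2 m}$
$\left(-97 + c{\left(S{\left(-7,3 \left(-1 + 6\right) \right)} \right)}\right) \left(31758 + 23128\right) = \left(-97 + \frac{-28 - - \frac{7}{3}}{2 \left(\left(- \frac{1}{3}\right) \left(-7\right)\right)}\right) \left(31758 + 23128\right) = \left(-97 + \frac{-28 + \frac{7}{3}}{2 \cdot \frac{7}{3}}\right) 54886 = \left(-97 + \frac{1}{2} \cdot \frac{3}{7} \left(- \frac{77}{3}\right)\right) 54886 = \left(-97 - \frac{11}{2}\right) 54886 = \left(- \frac{205}{2}\right) 54886 = -5625815$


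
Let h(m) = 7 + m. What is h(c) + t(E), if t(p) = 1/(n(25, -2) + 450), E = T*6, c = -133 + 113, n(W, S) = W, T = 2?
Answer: -6174/475 ≈ -12.998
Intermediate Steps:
c = -20
E = 12 (E = 2*6 = 12)
t(p) = 1/475 (t(p) = 1/(25 + 450) = 1/475)
h(c) + t(E) = (7 - 20) + 1/475 = -13 + 1/475 = -6174/475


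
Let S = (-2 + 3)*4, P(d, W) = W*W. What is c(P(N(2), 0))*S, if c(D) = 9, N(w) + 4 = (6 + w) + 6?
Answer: 36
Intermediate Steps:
N(w) = 8 + w (N(w) = -4 + ((6 + w) + 6) = -4 + (12 + w) = 8 + w)
P(d, W) = W²
S = 4 (S = 1*4 = 4)
c(P(N(2), 0))*S = 9*4 = 36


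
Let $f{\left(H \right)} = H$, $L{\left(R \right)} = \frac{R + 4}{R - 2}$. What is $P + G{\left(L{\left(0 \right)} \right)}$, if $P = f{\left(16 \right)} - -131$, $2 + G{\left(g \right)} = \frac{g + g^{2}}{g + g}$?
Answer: $\frac{289}{2} \approx 144.5$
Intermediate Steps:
$L{\left(R \right)} = \frac{4 + R}{-2 + R}$
$G{\left(g \right)} = -2 + \frac{g + g^{2}}{2 g}$ ($G{\left(g \right)} = -2 + \frac{g + g^{2}}{g + g} = -2 + \frac{g + g^{2}}{2 g}$)
$P = 147$ ($P = 16 - -131 = 16 + 131 = 147$)
$P + G{\left(L{\left(0 \right)} \right)} = 147 - \left(\frac{3}{2} - \frac{\frac{1}{-2 + 0} \left(4 + 0\right)}{2}\right) = 147 - \left(\frac{3}{2} - \frac{\frac{1}{-2} \cdot 4}{2}\right) = 147 - \left(\frac{3}{2} - \frac{\left(- \frac{1}{2}\right) 4}{2}\right) = 147 + \left(- \frac{3}{2} + \frac{1}{2} \left(-2\right)\right) = 147 - \frac{5}{2} = \frac{289}{2}$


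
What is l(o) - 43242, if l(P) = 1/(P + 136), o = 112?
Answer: -10724015/248 ≈ -43242.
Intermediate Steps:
l(P) = 1/(136 + P)
l(o) - 43242 = 1/(136 + 112) - 43242 = 1/248 - 43242 = -10724015/248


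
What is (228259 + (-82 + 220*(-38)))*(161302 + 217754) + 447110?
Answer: 83323399862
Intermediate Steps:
(228259 + (-82 + 220*(-38)))*(161302 + 217754) + 447110 = (228259 + (-82 - 8360))*379056 + 447110 = (228259 - 8442)*379056 + 447110 = 219817*379056 + 447110 = 83322952752 + 447110 = 83323399862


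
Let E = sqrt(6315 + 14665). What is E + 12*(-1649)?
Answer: -19788 + 2*sqrt(5245) ≈ -19643.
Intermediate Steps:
E = 2*sqrt(5245) (E = sqrt(20980) = 2*sqrt(5245) ≈ 144.84)
E + 12*(-1649) = 2*sqrt(5245) + 12*(-1649) = 2*sqrt(5245) - 19788 = -19788 + 2*sqrt(5245)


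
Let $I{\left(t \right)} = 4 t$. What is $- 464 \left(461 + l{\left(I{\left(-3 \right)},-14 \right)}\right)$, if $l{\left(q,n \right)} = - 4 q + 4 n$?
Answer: $-210192$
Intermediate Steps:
$- 464 \left(461 + l{\left(I{\left(-3 \right)},-14 \right)}\right) = - 464 \left(461 - \left(56 + 4 \cdot 4 \left(-3\right)\right)\right) = - 464 \left(461 - 8\right) = \left(-464\right) 453 = -210192$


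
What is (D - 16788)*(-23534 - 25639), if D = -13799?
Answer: 1504054551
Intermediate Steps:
(D - 16788)*(-23534 - 25639) = (-13799 - 16788)*(-23534 - 25639) = -30587*(-49173) = 1504054551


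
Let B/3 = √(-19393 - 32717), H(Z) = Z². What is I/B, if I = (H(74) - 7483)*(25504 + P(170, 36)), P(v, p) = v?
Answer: 954217*I*√5790/965 ≈ 75242.0*I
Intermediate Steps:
B = 9*I*√5790 (B = 3*√(-19393 - 32717) = 3*√(-52110) = 3*(3*I*√5790) = 9*I*√5790 ≈ 684.83*I)
I = -51527718 (I = (74² - 7483)*(25504 + 170) = (5476 - 7483)*25674 = -2007*25674 = -51527718)
I/B = -51527718*(-I*√5790/52110) = -(-954217)*I*√5790/965 = 954217*I*√5790/965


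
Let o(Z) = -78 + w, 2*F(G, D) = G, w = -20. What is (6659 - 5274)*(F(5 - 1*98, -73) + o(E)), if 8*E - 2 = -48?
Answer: -400265/2 ≈ -2.0013e+5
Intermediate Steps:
F(G, D) = G/2
E = -23/4 (E = ¼ + (⅛)*(-48) = ¼ - 6 = -23/4 ≈ -5.7500)
o(Z) = -98 (o(Z) = -78 - 20 = -98)
(6659 - 5274)*(F(5 - 1*98, -73) + o(E)) = (6659 - 5274)*((5 - 1*98)/2 - 98) = 1385*((5 - 98)/2 - 98) = 1385*((½)*(-93) - 98) = 1385*(-93/2 - 98) = 1385*(-289/2) = -400265/2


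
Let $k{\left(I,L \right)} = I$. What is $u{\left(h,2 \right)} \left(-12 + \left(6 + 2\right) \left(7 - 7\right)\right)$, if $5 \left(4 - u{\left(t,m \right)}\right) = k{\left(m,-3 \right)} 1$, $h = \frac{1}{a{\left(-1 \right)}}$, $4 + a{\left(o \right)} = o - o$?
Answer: $- \frac{216}{5} \approx -43.2$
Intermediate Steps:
$a{\left(o \right)} = -4$ ($a{\left(o \right)} = -4 + \left(o - o\right) = -4 + 0 = -4$)
$h = - \frac{1}{4}$ ($h = \frac{1}{-4} = - \frac{1}{4} \approx -0.25$)
$u{\left(t,m \right)} = 4 - \frac{m}{5}$ ($u{\left(t,m \right)} = 4 - \frac{m 1}{5} = 4 - \frac{m}{5}$)
$u{\left(h,2 \right)} \left(-12 + \left(6 + 2\right) \left(7 - 7\right)\right) = \left(4 - \frac{2}{5}\right) \left(-12 + \left(6 + 2\right) \left(7 - 7\right)\right) = \left(4 - \frac{2}{5}\right) \left(-12 + 8 \cdot 0\right) = \frac{18 \left(-12 + 0\right)}{5} = \frac{18}{5} \left(-12\right) = - \frac{216}{5}$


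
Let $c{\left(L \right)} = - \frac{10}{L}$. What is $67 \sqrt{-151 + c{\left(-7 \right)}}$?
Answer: $\frac{67 i \sqrt{7329}}{7} \approx 819.41 i$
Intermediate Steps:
$67 \sqrt{-151 + c{\left(-7 \right)}} = 67 \sqrt{-151 - \frac{10}{-7}} = 67 \sqrt{-151 - - \frac{10}{7}} = 67 \sqrt{-151 + \frac{10}{7}} = 67 \sqrt{- \frac{1047}{7}} = 67 \frac{i \sqrt{7329}}{7} = \frac{67 i \sqrt{7329}}{7}$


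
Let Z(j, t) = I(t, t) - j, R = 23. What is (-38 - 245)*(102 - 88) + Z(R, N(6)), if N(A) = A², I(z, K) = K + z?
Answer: -3913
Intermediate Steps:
Z(j, t) = -j + 2*t (Z(j, t) = (t + t) - j = 2*t - j = -j + 2*t)
(-38 - 245)*(102 - 88) + Z(R, N(6)) = (-38 - 245)*(102 - 88) + (-1*23 + 2*6²) = -283*14 + (-23 + 2*36) = -3962 + (-23 + 72) = -3962 + 49 = -3913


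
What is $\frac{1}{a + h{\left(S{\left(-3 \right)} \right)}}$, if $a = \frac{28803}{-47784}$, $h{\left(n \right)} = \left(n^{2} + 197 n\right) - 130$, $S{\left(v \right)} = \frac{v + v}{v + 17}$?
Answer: $- \frac{780472}{167682593} \approx -0.0046545$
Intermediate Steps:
$S{\left(v \right)} = \frac{2 v}{17 + v}$
$h{\left(n \right)} = -130 + n^{2} + 197 n$
$a = - \frac{9601}{15928}$ ($a = 28803 \left(- \frac{1}{47784}\right) = - \frac{9601}{15928} \approx -0.60277$)
$\frac{1}{a + h{\left(S{\left(-3 \right)} \right)}} = \frac{1}{- \frac{9601}{15928} + \left(-130 + \left(2 \left(-3\right) \frac{1}{17 - 3}\right)^{2} + 197 \cdot 2 \left(-3\right) \frac{1}{17 - 3}\right)} = \frac{1}{- \frac{9601}{15928} + \left(-130 + \left(2 \left(-3\right) \frac{1}{14}\right)^{2} + 197 \cdot 2 \left(-3\right) \frac{1}{14}\right)} = \frac{1}{- \frac{9601}{15928} + \left(-130 + \left(- \frac{3}{7}\right)^{2} + 197 \left(- \frac{3}{7}\right)\right)} = \frac{1}{- \frac{9601}{15928} - \frac{10498}{49}} = \frac{1}{- \frac{167682593}{780472}} = - \frac{780472}{167682593}$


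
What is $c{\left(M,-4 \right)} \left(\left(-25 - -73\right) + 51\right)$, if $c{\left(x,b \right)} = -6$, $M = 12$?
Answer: $-594$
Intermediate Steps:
$c{\left(M,-4 \right)} \left(\left(-25 - -73\right) + 51\right) = - 6 \left(\left(-25 - -73\right) + 51\right) = - 6 \left(\left(-25 + 73\right) + 51\right) = - 6 \left(48 + 51\right) = \left(-6\right) 99 = -594$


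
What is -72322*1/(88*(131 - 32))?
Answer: -36161/4356 ≈ -8.3014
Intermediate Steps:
-72322*1/(88*(131 - 32)) = -72322/(88*99) = -72322/8712 = -72322*1/8712 = -36161/4356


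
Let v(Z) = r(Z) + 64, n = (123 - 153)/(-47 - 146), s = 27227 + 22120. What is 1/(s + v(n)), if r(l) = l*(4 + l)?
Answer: 37249/1840534399 ≈ 2.0238e-5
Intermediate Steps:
s = 49347
n = 30/193 (n = -30/(-193) = -30*(-1/193) = 30/193 ≈ 0.15544)
v(Z) = 64 + Z*(4 + Z) (v(Z) = Z*(4 + Z) + 64 = 64 + Z*(4 + Z))
1/(s + v(n)) = 1/(49347 + (64 + 30*(4 + 30/193)/193)) = 1/(49347 + (64 + (30/193)*(802/193))) = 1/(49347 + (64 + 24060/37249)) = 1/(49347 + 2407996/37249) = 1/(1840534399/37249) = 37249/1840534399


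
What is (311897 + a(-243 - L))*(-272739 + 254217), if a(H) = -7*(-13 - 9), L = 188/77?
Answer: -5779808622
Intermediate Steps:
L = 188/77 (L = 188*(1/77) = 188/77 ≈ 2.4416)
a(H) = 154 (a(H) = -7*(-22) = 154)
(311897 + a(-243 - L))*(-272739 + 254217) = (311897 + 154)*(-272739 + 254217) = 312051*(-18522) = -5779808622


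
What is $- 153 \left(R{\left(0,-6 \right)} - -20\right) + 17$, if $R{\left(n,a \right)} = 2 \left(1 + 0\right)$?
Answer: $-3349$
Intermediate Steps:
$R{\left(n,a \right)} = 2$ ($R{\left(n,a \right)} = 2 \cdot 1 = 2$)
$- 153 \left(R{\left(0,-6 \right)} - -20\right) + 17 = - 153 \left(2 - -20\right) + 17 = - 153 \left(2 + 20\right) + 17 = \left(-153\right) 22 + 17 = -3366 + 17 = -3349$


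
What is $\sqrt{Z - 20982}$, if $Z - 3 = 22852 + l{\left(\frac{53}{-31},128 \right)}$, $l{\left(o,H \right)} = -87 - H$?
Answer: $\sqrt{1658} \approx 40.719$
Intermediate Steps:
$Z = 22640$ ($Z = 3 + \left(22852 - 215\right) = 3 + 22637 = 22640$)
$\sqrt{Z - 20982} = \sqrt{22640 - 20982} = \sqrt{1658}$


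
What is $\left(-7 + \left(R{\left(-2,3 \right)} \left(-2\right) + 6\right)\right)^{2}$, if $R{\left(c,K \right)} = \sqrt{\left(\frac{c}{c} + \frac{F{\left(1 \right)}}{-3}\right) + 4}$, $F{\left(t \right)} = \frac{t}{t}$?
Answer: $\frac{59}{3} + \frac{4 \sqrt{42}}{3} \approx 28.308$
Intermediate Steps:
$F{\left(t \right)} = 1$
$R{\left(c,K \right)} = \frac{\sqrt{42}}{3}$ ($R{\left(c,K \right)} = \sqrt{\left(\frac{c}{c} + 1 \frac{1}{-3}\right) + 4} = \sqrt{\left(1 + 1 \left(- \frac{1}{3}\right)\right) + 4} = \sqrt{\left(1 - \frac{1}{3}\right) + 4} = \sqrt{\frac{2}{3} + 4} = \sqrt{\frac{14}{3}} = \frac{\sqrt{42}}{3}$)
$\left(-7 + \left(R{\left(-2,3 \right)} \left(-2\right) + 6\right)\right)^{2} = \left(-7 + \left(\frac{\sqrt{42}}{3} \left(-2\right) + 6\right)\right)^{2} = \left(-7 + \left(- \frac{2 \sqrt{42}}{3} + 6\right)\right)^{2} = \left(-7 + \left(6 - \frac{2 \sqrt{42}}{3}\right)\right)^{2} = \left(-1 - \frac{2 \sqrt{42}}{3}\right)^{2}$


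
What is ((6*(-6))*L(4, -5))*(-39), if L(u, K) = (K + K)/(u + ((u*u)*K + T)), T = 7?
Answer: 4680/23 ≈ 203.48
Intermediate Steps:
L(u, K) = 2*K/(7 + u + K*u²) (L(u, K) = (K + K)/(u + ((u*u)*K + 7)) = (2*K)/(u + (u²*K + 7)) = (2*K)/(u + (K*u² + 7)) = (2*K)/(u + (7 + K*u²)) = (2*K)/(7 + u + K*u²) = 2*K/(7 + u + K*u²))
((6*(-6))*L(4, -5))*(-39) = ((6*(-6))*(2*(-5)/(7 + 4 - 5*4²)))*(-39) = -72*(-5)/(7 + 4 - 5*16)*(-39) = -72*(-5)/(7 + 4 - 80)*(-39) = -72*(-5)/(-69)*(-39) = -72*(-5)*(-1)/69*(-39) = -36*10/69*(-39) = -120/23*(-39) = 4680/23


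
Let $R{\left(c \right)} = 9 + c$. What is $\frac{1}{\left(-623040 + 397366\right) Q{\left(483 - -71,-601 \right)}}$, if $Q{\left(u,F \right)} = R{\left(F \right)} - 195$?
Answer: $\frac{1}{177605438} \approx 5.6305 \cdot 10^{-9}$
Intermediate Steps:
$Q{\left(u,F \right)} = -186 + F$ ($Q{\left(u,F \right)} = \left(9 + F\right) - 195 = -186 + F$)
$\frac{1}{\left(-623040 + 397366\right) Q{\left(483 - -71,-601 \right)}} = \frac{1}{\left(-623040 + 397366\right) \left(-186 - 601\right)} = \frac{1}{\left(-225674\right) \left(-787\right)} = \left(- \frac{1}{225674}\right) \left(- \frac{1}{787}\right) = \frac{1}{177605438}$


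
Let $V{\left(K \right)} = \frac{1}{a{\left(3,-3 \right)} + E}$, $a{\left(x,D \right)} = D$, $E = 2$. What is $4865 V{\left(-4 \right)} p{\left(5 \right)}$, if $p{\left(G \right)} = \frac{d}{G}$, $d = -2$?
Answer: $1946$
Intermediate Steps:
$V{\left(K \right)} = -1$ ($V{\left(K \right)} = \frac{1}{-3 + 2} = \frac{1}{-1} = -1$)
$p{\left(G \right)} = - \frac{2}{G}$
$4865 V{\left(-4 \right)} p{\left(5 \right)} = 4865 \left(- \frac{-2}{5}\right) = 4865 \left(\left(-1\right) \left(- \frac{2}{5}\right)\right) = 4865 \cdot \frac{2}{5} = 1946$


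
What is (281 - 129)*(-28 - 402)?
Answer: -65360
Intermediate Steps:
(281 - 129)*(-28 - 402) = 152*(-430) = -65360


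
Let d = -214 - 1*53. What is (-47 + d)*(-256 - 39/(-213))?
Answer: 5703182/71 ≈ 80327.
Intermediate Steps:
d = -267 (d = -214 - 53 = -267)
(-47 + d)*(-256 - 39/(-213)) = (-47 - 267)*(-256 - 39/(-213)) = -314*(-256 - 39*(-1/213)) = -314*(-256 + 13/71) = -314*(-18163/71) = 5703182/71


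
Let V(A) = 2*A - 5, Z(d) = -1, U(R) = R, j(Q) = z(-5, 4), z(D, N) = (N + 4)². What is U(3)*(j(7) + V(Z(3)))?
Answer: 171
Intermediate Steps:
z(D, N) = (4 + N)²
j(Q) = 64 (j(Q) = (4 + 4)² = 8² = 64)
V(A) = -5 + 2*A
U(3)*(j(7) + V(Z(3))) = 3*(64 + (-5 + 2*(-1))) = 3*(64 + (-5 - 2)) = 3*(64 - 7) = 3*57 = 171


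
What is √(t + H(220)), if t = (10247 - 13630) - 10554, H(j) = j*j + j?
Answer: √34683 ≈ 186.23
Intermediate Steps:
H(j) = j + j² (H(j) = j² + j = j + j²)
t = -13937 (t = -3383 - 10554 = -13937)
√(t + H(220)) = √(-13937 + 220*(1 + 220)) = √(-13937 + 220*221) = √(-13937 + 48620) = √34683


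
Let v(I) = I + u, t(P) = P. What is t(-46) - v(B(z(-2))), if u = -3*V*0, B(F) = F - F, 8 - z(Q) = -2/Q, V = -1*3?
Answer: -46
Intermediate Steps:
V = -3
z(Q) = 8 + 2/Q (z(Q) = 8 - (-2)/Q = 8 + 2/Q)
B(F) = 0
u = 0 (u = -3*(-3)*0 = 9*0 = 0)
v(I) = I (v(I) = I + 0 = I)
t(-46) - v(B(z(-2))) = -46 - 1*0 = -46 + 0 = -46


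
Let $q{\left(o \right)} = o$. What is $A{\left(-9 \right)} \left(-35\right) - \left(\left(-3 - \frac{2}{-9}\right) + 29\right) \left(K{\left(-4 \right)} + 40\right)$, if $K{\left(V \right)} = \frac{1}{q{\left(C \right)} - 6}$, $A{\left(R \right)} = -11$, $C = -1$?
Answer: $- \frac{4621}{7} \approx -660.14$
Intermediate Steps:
$K{\left(V \right)} = - \frac{1}{7}$ ($K{\left(V \right)} = \frac{1}{-1 - 6} = \frac{1}{-7} = - \frac{1}{7}$)
$A{\left(-9 \right)} \left(-35\right) - \left(\left(-3 - \frac{2}{-9}\right) + 29\right) \left(K{\left(-4 \right)} + 40\right) = \left(-11\right) \left(-35\right) - \left(\left(-3 - \frac{2}{-9}\right) + 29\right) \left(- \frac{1}{7} + 40\right) = 385 - \left(\left(-3 - - \frac{2}{9}\right) + 29\right) \frac{279}{7} = 385 - \left(\left(-3 + \frac{2}{9}\right) + 29\right) \frac{279}{7} = 385 - \left(- \frac{25}{9} + 29\right) \frac{279}{7} = 385 - \frac{236}{9} \cdot \frac{279}{7} = 385 - \frac{7316}{7} = - \frac{4621}{7}$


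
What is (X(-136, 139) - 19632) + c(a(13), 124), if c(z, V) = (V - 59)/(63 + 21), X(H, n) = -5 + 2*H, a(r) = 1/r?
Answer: -1672291/84 ≈ -19908.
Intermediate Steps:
c(z, V) = -59/84 + V/84 (c(z, V) = (-59 + V)/84 = (-59 + V)*(1/84) = -59/84 + V/84)
(X(-136, 139) - 19632) + c(a(13), 124) = ((-5 + 2*(-136)) - 19632) + (-59/84 + (1/84)*124) = ((-5 - 272) - 19632) + (-59/84 + 31/21) = (-277 - 19632) + 65/84 = -19909 + 65/84 = -1672291/84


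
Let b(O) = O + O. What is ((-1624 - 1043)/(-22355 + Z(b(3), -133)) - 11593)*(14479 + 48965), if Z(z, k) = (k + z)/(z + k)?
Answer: -8220669223110/11177 ≈ -7.3550e+8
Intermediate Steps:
b(O) = 2*O
Z(z, k) = 1 (Z(z, k) = (k + z)/(k + z) = 1)
((-1624 - 1043)/(-22355 + Z(b(3), -133)) - 11593)*(14479 + 48965) = ((-1624 - 1043)/(-22355 + 1) - 11593)*(14479 + 48965) = (-2667/(-22354) - 11593)*63444 = (-2667*(-1/22354) - 11593)*63444 = (2667/22354 - 11593)*63444 = -259147255/22354*63444 = -8220669223110/11177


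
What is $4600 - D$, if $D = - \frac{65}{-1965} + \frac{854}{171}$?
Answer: $\frac{102931985}{22401} \approx 4595.0$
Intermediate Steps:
$D = \frac{112615}{22401}$ ($D = \left(-65\right) \left(- \frac{1}{1965}\right) + 854 \cdot \frac{1}{171} = \frac{13}{393} + \frac{854}{171} = \frac{112615}{22401} \approx 5.0272$)
$4600 - D = 4600 - \frac{112615}{22401} = \frac{102931985}{22401}$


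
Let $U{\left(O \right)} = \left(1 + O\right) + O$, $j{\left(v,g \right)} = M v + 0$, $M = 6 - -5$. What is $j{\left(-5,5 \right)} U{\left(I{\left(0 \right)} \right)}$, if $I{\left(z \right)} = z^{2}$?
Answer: $-55$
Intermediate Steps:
$M = 11$ ($M = 6 + 5 = 11$)
$j{\left(v,g \right)} = 11 v$ ($j{\left(v,g \right)} = 11 v + 0 = 11 v$)
$U{\left(O \right)} = 1 + 2 O$
$j{\left(-5,5 \right)} U{\left(I{\left(0 \right)} \right)} = 11 \left(-5\right) \left(1 + 2 \cdot 0^{2}\right) = - 55 \left(1 + 2 \cdot 0\right) = - 55 \left(1 + 0\right) = \left(-55\right) 1 = -55$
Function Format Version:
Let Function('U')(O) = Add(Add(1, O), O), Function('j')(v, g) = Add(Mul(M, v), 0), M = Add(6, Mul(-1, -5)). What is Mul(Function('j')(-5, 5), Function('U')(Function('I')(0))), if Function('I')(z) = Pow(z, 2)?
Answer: -55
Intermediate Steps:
M = 11 (M = Add(6, 5) = 11)
Function('j')(v, g) = Mul(11, v) (Function('j')(v, g) = Add(Mul(11, v), 0) = Mul(11, v))
Function('U')(O) = Add(1, Mul(2, O))
Mul(Function('j')(-5, 5), Function('U')(Function('I')(0))) = Mul(Mul(11, -5), Add(1, Mul(2, Pow(0, 2)))) = Mul(-55, Add(1, Mul(2, 0))) = Mul(-55, Add(1, 0)) = Mul(-55, 1) = -55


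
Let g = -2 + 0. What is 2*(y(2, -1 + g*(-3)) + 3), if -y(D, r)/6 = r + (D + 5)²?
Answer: -642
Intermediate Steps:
g = -2
y(D, r) = -6*r - 6*(5 + D)² (y(D, r) = -6*(r + (D + 5)²) = -6*(r + (5 + D)²) = -6*r - 6*(5 + D)²)
2*(y(2, -1 + g*(-3)) + 3) = 2*((-6*(-1 - 2*(-3)) - 6*(5 + 2)²) + 3) = 2*((-6*(-1 + 6) - 6*7²) + 3) = 2*((-6*5 - 6*49) + 3) = 2*((-30 - 294) + 3) = 2*(-324 + 3) = 2*(-321) = -642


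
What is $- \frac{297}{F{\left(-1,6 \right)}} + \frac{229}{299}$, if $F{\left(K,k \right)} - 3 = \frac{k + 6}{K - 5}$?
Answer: $- \frac{88574}{299} \approx -296.23$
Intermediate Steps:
$F{\left(K,k \right)} = 3 + \frac{6 + k}{-5 + K}$ ($F{\left(K,k \right)} = 3 + \frac{k + 6}{K - 5} = 3 + \frac{6 + k}{-5 + K}$)
$- \frac{297}{F{\left(-1,6 \right)}} + \frac{229}{299} = - \frac{297}{\frac{1}{-5 - 1} \left(-9 + 6 + 3 \left(-1\right)\right)} + \frac{229}{299} = - \frac{297}{\frac{1}{-6} \left(-9 + 6 - 3\right)} + 229 \cdot \frac{1}{299} = - \frac{297}{\left(- \frac{1}{6}\right) \left(-6\right)} + \frac{229}{299} = - \frac{297}{1} + \frac{229}{299} = \left(-297\right) 1 + \frac{229}{299} = -297 + \frac{229}{299} = - \frac{88574}{299}$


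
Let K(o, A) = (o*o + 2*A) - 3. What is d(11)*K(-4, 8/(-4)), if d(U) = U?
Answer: 99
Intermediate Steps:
K(o, A) = -3 + o² + 2*A (K(o, A) = (o² + 2*A) - 3 = -3 + o² + 2*A)
d(11)*K(-4, 8/(-4)) = 11*(-3 + (-4)² + 2*(8/(-4))) = 11*(-3 + 16 + 2*(8*(-¼))) = 11*(-3 + 16 + 2*(-2)) = 11*(-3 + 16 - 4) = 11*9 = 99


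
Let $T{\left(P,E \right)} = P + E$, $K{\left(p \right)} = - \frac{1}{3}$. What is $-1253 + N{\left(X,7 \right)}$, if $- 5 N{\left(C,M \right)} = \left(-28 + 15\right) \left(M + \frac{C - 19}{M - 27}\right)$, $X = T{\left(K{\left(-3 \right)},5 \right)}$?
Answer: $- \frac{369881}{300} \approx -1232.9$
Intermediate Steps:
$K{\left(p \right)} = - \frac{1}{3}$ ($K{\left(p \right)} = \left(-1\right) \frac{1}{3} = - \frac{1}{3}$)
$T{\left(P,E \right)} = E + P$
$X = \frac{14}{3}$ ($X = 5 - \frac{1}{3} = \frac{14}{3} \approx 4.6667$)
$N{\left(C,M \right)} = \frac{13 M}{5} + \frac{13 \left(-19 + C\right)}{5 \left(-27 + M\right)}$ ($N{\left(C,M \right)} = - \frac{\left(-28 + 15\right) \left(M + \frac{C - 19}{M - 27}\right)}{5} = - \frac{\left(-13\right) \left(M + \frac{-19 + C}{-27 + M}\right)}{5} = - \frac{- 13 M - \frac{13 \left(-19 + C\right)}{-27 + M}}{5} = \frac{13 M}{5} + \frac{13 \left(-19 + C\right)}{5 \left(-27 + M\right)}$)
$-1253 + N{\left(X,7 \right)} = -1253 + \frac{13 \left(-19 + \frac{14}{3} + 7^{2} - 189\right)}{5 \left(-27 + 7\right)} = -1253 + \frac{13 \left(-19 + \frac{14}{3} + 49 - 189\right)}{5 \left(-20\right)} = -1253 + \frac{13}{5} \left(- \frac{1}{20}\right) \left(- \frac{463}{3}\right) = -1253 + \frac{6019}{300} = - \frac{369881}{300}$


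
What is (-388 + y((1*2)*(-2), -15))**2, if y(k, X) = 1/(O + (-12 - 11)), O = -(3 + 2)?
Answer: 118048225/784 ≈ 1.5057e+5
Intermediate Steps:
O = -5 (O = -1*5 = -5)
y(k, X) = -1/28 (y(k, X) = 1/(-5 + (-12 - 11)) = 1/(-5 - 23) = 1/(-28) = -1/28)
(-388 + y((1*2)*(-2), -15))**2 = (-388 - 1/28)**2 = (-10865/28)**2 = 118048225/784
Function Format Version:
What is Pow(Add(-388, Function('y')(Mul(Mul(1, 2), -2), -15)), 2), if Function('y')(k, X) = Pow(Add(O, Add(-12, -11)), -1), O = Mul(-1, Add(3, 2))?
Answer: Rational(118048225, 784) ≈ 1.5057e+5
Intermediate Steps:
O = -5 (O = Mul(-1, 5) = -5)
Function('y')(k, X) = Rational(-1, 28) (Function('y')(k, X) = Pow(Add(-5, Add(-12, -11)), -1) = Pow(Add(-5, -23), -1) = Pow(-28, -1) = Rational(-1, 28))
Pow(Add(-388, Function('y')(Mul(Mul(1, 2), -2), -15)), 2) = Pow(Add(-388, Rational(-1, 28)), 2) = Pow(Rational(-10865, 28), 2) = Rational(118048225, 784)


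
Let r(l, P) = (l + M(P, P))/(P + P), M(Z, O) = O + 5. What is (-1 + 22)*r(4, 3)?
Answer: 42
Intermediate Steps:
M(Z, O) = 5 + O
r(l, P) = (5 + P + l)/(2*P) (r(l, P) = (l + (5 + P))/(P + P) = (5 + P + l)/((2*P)) = (5 + P + l)*(1/(2*P)) = (5 + P + l)/(2*P))
(-1 + 22)*r(4, 3) = (-1 + 22)*((1/2)*(5 + 3 + 4)/3) = 21*((1/2)*(1/3)*12) = 21*2 = 42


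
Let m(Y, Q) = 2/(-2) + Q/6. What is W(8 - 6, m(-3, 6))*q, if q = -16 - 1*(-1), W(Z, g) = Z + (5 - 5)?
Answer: -30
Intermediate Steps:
m(Y, Q) = -1 + Q/6 (m(Y, Q) = 2*(-1/2) + Q*(1/6) = -1 + Q/6)
W(Z, g) = Z (W(Z, g) = Z + 0 = Z)
q = -15 (q = -16 + 1 = -15)
W(8 - 6, m(-3, 6))*q = (8 - 6)*(-15) = 2*(-15) = -30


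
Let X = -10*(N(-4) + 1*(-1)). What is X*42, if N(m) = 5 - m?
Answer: -3360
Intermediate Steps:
X = -80 (X = -10*((5 - 1*(-4)) + 1*(-1)) = -10*((5 + 4) - 1) = -10*(9 - 1) = -10*8 = -80)
X*42 = -80*42 = -3360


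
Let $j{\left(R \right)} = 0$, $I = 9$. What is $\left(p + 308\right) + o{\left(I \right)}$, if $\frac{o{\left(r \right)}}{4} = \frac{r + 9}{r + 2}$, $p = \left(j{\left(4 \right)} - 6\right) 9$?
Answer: $\frac{2866}{11} \approx 260.55$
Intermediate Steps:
$p = -54$ ($p = \left(0 - 6\right) 9 = \left(-6\right) 9 = -54$)
$o{\left(r \right)} = \frac{4 \left(9 + r\right)}{2 + r}$ ($o{\left(r \right)} = 4 \frac{r + 9}{r + 2} = 4 \frac{9 + r}{2 + r} = \frac{4 \left(9 + r\right)}{2 + r}$)
$\left(p + 308\right) + o{\left(I \right)} = \left(-54 + 308\right) + \frac{4 \left(9 + 9\right)}{2 + 9} = 254 + 4 \cdot \frac{1}{11} \cdot 18 = 254 + \frac{72}{11} = \frac{2866}{11}$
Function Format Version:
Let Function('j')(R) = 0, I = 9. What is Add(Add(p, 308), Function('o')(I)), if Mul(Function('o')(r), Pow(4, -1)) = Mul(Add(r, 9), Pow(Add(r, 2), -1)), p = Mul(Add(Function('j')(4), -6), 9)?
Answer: Rational(2866, 11) ≈ 260.55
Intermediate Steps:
p = -54 (p = Mul(Add(0, -6), 9) = Mul(-6, 9) = -54)
Function('o')(r) = Mul(4, Pow(Add(2, r), -1), Add(9, r)) (Function('o')(r) = Mul(4, Mul(Add(r, 9), Pow(Add(r, 2), -1))) = Mul(4, Mul(Add(9, r), Pow(Add(2, r), -1))) = Mul(4, Mul(Pow(Add(2, r), -1), Add(9, r))) = Mul(4, Pow(Add(2, r), -1), Add(9, r)))
Add(Add(p, 308), Function('o')(I)) = Add(Add(-54, 308), Mul(4, Pow(Add(2, 9), -1), Add(9, 9))) = Add(254, Mul(4, Pow(11, -1), 18)) = Add(254, Mul(4, Rational(1, 11), 18)) = Add(254, Rational(72, 11)) = Rational(2866, 11)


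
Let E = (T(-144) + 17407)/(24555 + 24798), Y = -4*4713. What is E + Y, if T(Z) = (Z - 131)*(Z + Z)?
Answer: -930306149/49353 ≈ -18850.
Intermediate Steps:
T(Z) = 2*Z*(-131 + Z) (T(Z) = (-131 + Z)*(2*Z) = 2*Z*(-131 + Z))
Y = -18852
E = 96607/49353 (E = (2*(-144)*(-131 - 144) + 17407)/(24555 + 24798) = (2*(-144)*(-275) + 17407)/49353 = (79200 + 17407)*(1/49353) = 96607*(1/49353) = 96607/49353 ≈ 1.9575)
E + Y = 96607/49353 - 18852 = -930306149/49353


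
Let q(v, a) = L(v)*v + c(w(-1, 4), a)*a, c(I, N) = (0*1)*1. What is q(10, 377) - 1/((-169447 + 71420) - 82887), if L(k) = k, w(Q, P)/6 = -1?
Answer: 18091401/180914 ≈ 100.00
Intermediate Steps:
w(Q, P) = -6 (w(Q, P) = 6*(-1) = -6)
c(I, N) = 0 (c(I, N) = 0*1 = 0)
q(v, a) = v**2 (q(v, a) = v*v + 0*a = v**2 + 0 = v**2)
q(10, 377) - 1/((-169447 + 71420) - 82887) = 10**2 - 1/((-169447 + 71420) - 82887) = 100 - 1/(-98027 - 82887) = 100 - 1/(-180914) = 100 - 1*(-1/180914) = 100 + 1/180914 = 18091401/180914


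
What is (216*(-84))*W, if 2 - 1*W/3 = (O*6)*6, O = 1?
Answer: 1850688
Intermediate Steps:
W = -102 (W = 6 - 3*1*6*6 = 6 - 18*6 = 6 - 3*36 = 6 - 108 = -102)
(216*(-84))*W = (216*(-84))*(-102) = -18144*(-102) = 1850688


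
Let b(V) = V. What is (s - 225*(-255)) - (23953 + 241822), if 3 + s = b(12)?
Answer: -208391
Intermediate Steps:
s = 9 (s = -3 + 12 = 9)
(s - 225*(-255)) - (23953 + 241822) = (9 - 225*(-255)) - (23953 + 241822) = (9 + 57375) - 1*265775 = 57384 - 265775 = -208391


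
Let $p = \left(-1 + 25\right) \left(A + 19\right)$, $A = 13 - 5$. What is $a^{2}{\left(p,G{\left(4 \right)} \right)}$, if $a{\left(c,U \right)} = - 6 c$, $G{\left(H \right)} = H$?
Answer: $15116544$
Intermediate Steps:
$A = 8$ ($A = 13 - 5 = 8$)
$p = 648$ ($p = \left(-1 + 25\right) \left(8 + 19\right) = 24 \cdot 27 = 648$)
$a^{2}{\left(p,G{\left(4 \right)} \right)} = \left(\left(-6\right) 648\right)^{2} = \left(-3888\right)^{2} = 15116544$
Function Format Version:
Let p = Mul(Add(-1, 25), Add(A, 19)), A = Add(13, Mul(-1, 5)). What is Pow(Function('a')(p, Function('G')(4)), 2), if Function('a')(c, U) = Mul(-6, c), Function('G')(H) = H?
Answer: 15116544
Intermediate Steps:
A = 8 (A = Add(13, -5) = 8)
p = 648 (p = Mul(Add(-1, 25), Add(8, 19)) = Mul(24, 27) = 648)
Pow(Function('a')(p, Function('G')(4)), 2) = Pow(Mul(-6, 648), 2) = Pow(-3888, 2) = 15116544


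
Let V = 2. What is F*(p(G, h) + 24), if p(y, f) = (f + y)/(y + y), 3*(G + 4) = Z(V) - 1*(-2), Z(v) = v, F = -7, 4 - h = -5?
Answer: -2555/16 ≈ -159.69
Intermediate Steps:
h = 9 (h = 4 - 1*(-5) = 4 + 5 = 9)
G = -8/3 (G = -4 + (2 - 1*(-2))/3 = -4 + (2 + 2)/3 = -4 + (1/3)*4 = -4 + 4/3 = -8/3 ≈ -2.6667)
p(y, f) = (f + y)/(2*y) (p(y, f) = (f + y)/((2*y)) = (f + y)*(1/(2*y)) = (f + y)/(2*y))
F*(p(G, h) + 24) = -7*((9 - 8/3)/(2*(-8/3)) + 24) = -7*((1/2)*(-3/8)*(19/3) + 24) = -7*(-19/16 + 24) = -7*365/16 = -2555/16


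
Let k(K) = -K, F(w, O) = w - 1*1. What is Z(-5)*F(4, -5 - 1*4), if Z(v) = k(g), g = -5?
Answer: 15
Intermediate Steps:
F(w, O) = -1 + w (F(w, O) = w - 1 = -1 + w)
Z(v) = 5 (Z(v) = -1*(-5) = 5)
Z(-5)*F(4, -5 - 1*4) = 5*(-1 + 4) = 5*3 = 15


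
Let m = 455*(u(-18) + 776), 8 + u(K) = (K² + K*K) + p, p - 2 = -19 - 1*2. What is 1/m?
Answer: 1/635635 ≈ 1.5732e-6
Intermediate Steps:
p = -19 (p = 2 + (-19 - 1*2) = 2 + (-19 - 2) = 2 - 21 = -19)
u(K) = -27 + 2*K² (u(K) = -8 + ((K² + K*K) - 19) = -8 + ((K² + K²) - 19) = -8 + (2*K² - 19) = -8 + (-19 + 2*K²) = -27 + 2*K²)
m = 635635 (m = 455*((-27 + 2*(-18)²) + 776) = 455*((-27 + 2*324) + 776) = 455*((-27 + 648) + 776) = 455*(621 + 776) = 455*1397 = 635635)
1/m = 1/635635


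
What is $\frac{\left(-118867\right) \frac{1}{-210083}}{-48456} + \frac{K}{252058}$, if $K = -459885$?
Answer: $- \frac{2340779468272883}{1282947726521592} \approx -1.8245$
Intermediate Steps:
$\frac{\left(-118867\right) \frac{1}{-210083}}{-48456} + \frac{K}{252058} = \frac{\left(-118867\right) \frac{1}{-210083}}{-48456} - \frac{459885}{252058} = \left(-118867\right) \left(- \frac{1}{210083}\right) \left(- \frac{1}{48456}\right) - \frac{459885}{252058} = \frac{118867}{210083} \left(- \frac{1}{48456}\right) - \frac{459885}{252058} = - \frac{118867}{10179781848} - \frac{459885}{252058} = - \frac{2340779468272883}{1282947726521592}$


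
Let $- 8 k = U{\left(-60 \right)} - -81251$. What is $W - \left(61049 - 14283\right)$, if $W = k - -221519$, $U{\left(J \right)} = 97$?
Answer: $\frac{329169}{2} \approx 1.6458 \cdot 10^{5}$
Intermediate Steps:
$k = - \frac{20337}{2}$ ($k = - \frac{97 - -81251}{8} = - \frac{97 + 81251}{8} = \left(- \frac{1}{8}\right) 81348 = - \frac{20337}{2} \approx -10169.0$)
$W = \frac{422701}{2}$ ($W = - \frac{20337}{2} - -221519 = - \frac{20337}{2} + 221519 = \frac{422701}{2} \approx 2.1135 \cdot 10^{5}$)
$W - \left(61049 - 14283\right) = \frac{422701}{2} - \left(61049 - 14283\right) = \frac{422701}{2} - 46766 = \frac{329169}{2}$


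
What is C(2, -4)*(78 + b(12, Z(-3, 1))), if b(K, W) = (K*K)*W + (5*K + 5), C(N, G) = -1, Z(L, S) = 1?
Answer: -287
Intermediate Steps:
b(K, W) = 5 + 5*K + W*K**2 (b(K, W) = K**2*W + (5 + 5*K) = W*K**2 + (5 + 5*K) = 5 + 5*K + W*K**2)
C(2, -4)*(78 + b(12, Z(-3, 1))) = -(78 + (5 + 5*12 + 1*12**2)) = -(78 + (5 + 60 + 1*144)) = -(78 + (5 + 60 + 144)) = -(78 + 209) = -1*287 = -287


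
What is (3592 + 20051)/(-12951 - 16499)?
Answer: -23643/29450 ≈ -0.80282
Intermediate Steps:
(3592 + 20051)/(-12951 - 16499) = 23643/(-29450) = 23643*(-1/29450) = -23643/29450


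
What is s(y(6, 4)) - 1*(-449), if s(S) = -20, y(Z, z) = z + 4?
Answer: 429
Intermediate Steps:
y(Z, z) = 4 + z
s(y(6, 4)) - 1*(-449) = -20 - 1*(-449) = -20 + 449 = 429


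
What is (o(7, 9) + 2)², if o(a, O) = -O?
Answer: 49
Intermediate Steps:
(o(7, 9) + 2)² = (-1*9 + 2)² = (-9 + 2)² = (-7)² = 49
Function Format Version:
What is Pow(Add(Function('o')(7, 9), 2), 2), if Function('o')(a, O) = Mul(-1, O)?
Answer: 49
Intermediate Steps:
Pow(Add(Function('o')(7, 9), 2), 2) = Pow(Add(Mul(-1, 9), 2), 2) = Pow(Add(-9, 2), 2) = Pow(-7, 2) = 49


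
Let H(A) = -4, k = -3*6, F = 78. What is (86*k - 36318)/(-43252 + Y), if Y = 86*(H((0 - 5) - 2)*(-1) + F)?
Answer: 18933/18100 ≈ 1.0460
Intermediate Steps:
k = -18
Y = 7052 (Y = 86*(-4*(-1) + 78) = 86*(4 + 78) = 86*82 = 7052)
(86*k - 36318)/(-43252 + Y) = (86*(-18) - 36318)/(-43252 + 7052) = (-1548 - 36318)/(-36200) = -37866*(-1/36200) = 18933/18100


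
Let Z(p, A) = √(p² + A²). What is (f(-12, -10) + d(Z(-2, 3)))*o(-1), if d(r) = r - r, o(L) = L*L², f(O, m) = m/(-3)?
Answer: -10/3 ≈ -3.3333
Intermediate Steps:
f(O, m) = -m/3 (f(O, m) = m*(-⅓) = -m/3)
o(L) = L³
Z(p, A) = √(A² + p²)
d(r) = 0
(f(-12, -10) + d(Z(-2, 3)))*o(-1) = (-⅓*(-10) + 0)*(-1)³ = (10/3 + 0)*(-1) = (10/3)*(-1) = -10/3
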